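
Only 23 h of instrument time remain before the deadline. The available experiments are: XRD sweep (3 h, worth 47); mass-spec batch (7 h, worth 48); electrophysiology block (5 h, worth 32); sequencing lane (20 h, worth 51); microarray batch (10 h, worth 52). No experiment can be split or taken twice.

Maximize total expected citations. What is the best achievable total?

Taking the top-ratio experiments first gives XRD sweep + mass-spec batch + electrophysiology block for 127 (15 h).
Replace electrophysiology block with microarray batch: the trade gains 20 net, giving 147 at 20 h.

147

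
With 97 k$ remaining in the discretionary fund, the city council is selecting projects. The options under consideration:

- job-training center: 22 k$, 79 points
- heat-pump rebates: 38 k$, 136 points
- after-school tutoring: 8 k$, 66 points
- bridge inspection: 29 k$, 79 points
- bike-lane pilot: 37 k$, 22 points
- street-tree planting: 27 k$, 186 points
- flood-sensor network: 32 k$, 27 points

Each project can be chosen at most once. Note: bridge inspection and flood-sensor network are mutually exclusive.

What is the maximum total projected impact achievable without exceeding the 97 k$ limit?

467

Job-training center + heat-pump rebates + after-school tutoring + street-tree planting uses 95 of the 97 k$ and totals 467.
The spare 2 k$ is too small for any remaining project, and no feasible exchange beats 467.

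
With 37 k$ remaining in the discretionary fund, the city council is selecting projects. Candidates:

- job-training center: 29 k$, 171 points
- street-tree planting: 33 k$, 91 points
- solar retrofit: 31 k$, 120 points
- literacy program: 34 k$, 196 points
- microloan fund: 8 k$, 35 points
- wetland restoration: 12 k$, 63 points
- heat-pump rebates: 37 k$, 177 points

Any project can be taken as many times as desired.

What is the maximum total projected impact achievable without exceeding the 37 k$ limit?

Job-training center + microloan fund uses 37 of the 37 k$ and totals 206.
That's the maximum — no swap from here does better than 206.

206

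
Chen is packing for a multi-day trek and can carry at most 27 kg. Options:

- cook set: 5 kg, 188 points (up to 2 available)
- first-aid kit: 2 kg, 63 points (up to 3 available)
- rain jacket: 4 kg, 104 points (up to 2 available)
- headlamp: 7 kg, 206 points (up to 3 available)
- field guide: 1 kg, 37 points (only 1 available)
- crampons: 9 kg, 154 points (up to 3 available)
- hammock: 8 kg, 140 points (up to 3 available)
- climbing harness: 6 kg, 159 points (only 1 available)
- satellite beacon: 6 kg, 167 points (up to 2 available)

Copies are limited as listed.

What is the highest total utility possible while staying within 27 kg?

A density-first pass picks 2×cook set + 3×first-aid kit + headlamp + field guide — 808 at 24 kg.
The 4 kg tied up in 2×first-aid kit is better spent on headlamp — total rises to 888 (27 kg).
No other feasible combination exceeds 888.

888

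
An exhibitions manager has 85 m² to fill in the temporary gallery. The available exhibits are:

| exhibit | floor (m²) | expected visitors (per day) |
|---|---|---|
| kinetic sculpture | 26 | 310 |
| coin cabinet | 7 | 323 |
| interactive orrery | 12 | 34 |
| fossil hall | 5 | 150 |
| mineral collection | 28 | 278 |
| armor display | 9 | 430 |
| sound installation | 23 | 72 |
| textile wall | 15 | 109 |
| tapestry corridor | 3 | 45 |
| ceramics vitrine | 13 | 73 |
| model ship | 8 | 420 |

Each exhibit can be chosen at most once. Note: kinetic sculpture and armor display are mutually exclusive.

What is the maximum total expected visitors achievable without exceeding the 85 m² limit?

Coin cabinet + fossil hall + mineral collection + armor display + textile wall + ceramics vitrine + model ship uses 85 of the 85 m² and totals 1783.
The closest alternative, coin cabinet + fossil hall + mineral collection + armor display + textile wall + tapestry corridor + model ship, reaches only 1755.

1783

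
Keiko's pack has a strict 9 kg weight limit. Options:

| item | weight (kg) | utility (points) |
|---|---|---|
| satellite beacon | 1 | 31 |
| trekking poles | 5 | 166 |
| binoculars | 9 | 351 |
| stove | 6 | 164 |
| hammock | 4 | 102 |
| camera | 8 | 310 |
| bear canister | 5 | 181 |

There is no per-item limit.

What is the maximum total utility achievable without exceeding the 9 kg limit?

351

Taking binoculars: 9 kg used, 351 in utility.
No other feasible combination exceeds 351.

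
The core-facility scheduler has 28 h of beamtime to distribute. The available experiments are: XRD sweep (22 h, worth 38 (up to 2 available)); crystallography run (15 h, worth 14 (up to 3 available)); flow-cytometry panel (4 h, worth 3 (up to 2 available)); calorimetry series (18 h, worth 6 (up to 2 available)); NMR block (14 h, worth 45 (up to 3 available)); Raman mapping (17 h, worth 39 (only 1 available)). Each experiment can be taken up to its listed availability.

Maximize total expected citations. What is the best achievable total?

90

Best packing: 2×NMR block — 28 h, 90 total.
Nothing else within 28 h beats 90.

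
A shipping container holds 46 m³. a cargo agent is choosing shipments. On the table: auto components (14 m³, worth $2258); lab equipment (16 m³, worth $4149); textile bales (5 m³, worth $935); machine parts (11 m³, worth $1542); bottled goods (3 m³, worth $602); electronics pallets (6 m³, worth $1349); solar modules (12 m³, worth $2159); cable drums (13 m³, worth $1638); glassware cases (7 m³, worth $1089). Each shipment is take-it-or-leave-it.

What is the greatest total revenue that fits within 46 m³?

9681

Density check — lab equipment 259.31, electronics pallets 224.83, bottled goods 200.67, textile bales 187.00 are the best per m³.
A density-first pass picks lab equipment + textile bales + bottled goods + electronics pallets + solar modules — 9194 at 42 m³.
The 3 m³ tied up in bottled goods is better spent on glassware cases — total rises to 9681 (46 m³).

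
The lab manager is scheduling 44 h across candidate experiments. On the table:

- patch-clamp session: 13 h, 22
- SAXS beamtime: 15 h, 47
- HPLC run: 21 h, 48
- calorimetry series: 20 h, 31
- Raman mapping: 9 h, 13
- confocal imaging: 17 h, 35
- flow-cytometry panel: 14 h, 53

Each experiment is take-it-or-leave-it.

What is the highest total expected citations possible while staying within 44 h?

122

Best packing: patch-clamp session + SAXS beamtime + flow-cytometry panel — 42 h, 122 total.
Next best is HPLC run + Raman mapping + flow-cytometry panel at 114 (44 h) — short by 8.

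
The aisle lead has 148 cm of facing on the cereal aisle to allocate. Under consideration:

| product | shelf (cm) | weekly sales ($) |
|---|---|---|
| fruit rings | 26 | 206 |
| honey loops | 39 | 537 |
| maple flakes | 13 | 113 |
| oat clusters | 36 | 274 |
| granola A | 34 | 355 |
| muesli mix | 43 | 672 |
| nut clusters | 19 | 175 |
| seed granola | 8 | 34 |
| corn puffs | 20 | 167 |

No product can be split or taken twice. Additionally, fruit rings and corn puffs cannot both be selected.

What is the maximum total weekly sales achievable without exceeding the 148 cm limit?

1852

Honey loops + maple flakes + granola A + muesli mix + nut clusters uses 148 of the 148 cm and totals 1852.
Every other selection either busts 148 cm or breaks a pairing rule or fails to beat 1852.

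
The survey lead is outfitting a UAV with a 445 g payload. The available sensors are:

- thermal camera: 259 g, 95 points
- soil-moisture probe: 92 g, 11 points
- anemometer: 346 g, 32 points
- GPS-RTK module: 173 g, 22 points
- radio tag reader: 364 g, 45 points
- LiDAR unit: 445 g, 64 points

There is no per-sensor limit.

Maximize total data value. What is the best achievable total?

117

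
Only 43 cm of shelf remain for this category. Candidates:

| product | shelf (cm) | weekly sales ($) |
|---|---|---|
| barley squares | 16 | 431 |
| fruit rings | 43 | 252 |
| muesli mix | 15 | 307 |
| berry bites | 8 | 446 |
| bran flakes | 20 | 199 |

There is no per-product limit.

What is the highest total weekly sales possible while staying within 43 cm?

By weekly sales per cm: berry bites 55.75, barley squares 26.94, muesli mix 20.47 lead.
Taking 5×berry bites: 40 cm used, 2230 in weekly sales.
That's the maximum — no swap from here does better than 2230.

2230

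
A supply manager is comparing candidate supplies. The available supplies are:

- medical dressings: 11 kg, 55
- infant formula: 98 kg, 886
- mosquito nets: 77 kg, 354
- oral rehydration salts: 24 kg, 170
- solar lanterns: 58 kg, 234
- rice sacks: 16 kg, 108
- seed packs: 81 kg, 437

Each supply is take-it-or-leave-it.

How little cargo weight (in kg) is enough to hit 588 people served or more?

98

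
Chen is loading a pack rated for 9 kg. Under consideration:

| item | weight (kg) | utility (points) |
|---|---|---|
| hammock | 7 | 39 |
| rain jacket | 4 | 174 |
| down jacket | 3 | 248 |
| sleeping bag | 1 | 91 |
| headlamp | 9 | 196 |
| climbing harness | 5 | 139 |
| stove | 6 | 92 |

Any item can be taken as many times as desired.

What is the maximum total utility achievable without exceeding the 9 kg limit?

Ranking by ratio (utility/kg): sleeping bag 91.00, down jacket 82.67, rain jacket 43.50, climbing harness 27.80.
The ratio ordering already packs tightly: 9×sleeping bag, 9 kg, 819.
No other feasible combination exceeds 819.

819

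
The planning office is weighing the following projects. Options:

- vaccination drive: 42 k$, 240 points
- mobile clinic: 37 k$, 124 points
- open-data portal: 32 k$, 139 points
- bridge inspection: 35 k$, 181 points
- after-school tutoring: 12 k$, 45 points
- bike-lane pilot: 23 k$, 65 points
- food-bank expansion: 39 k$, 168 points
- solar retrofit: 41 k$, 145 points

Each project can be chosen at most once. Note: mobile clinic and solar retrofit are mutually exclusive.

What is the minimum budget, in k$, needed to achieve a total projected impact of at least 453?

89

Look for the lowest-budget combination reaching 453.
vaccination drive + bridge inspection + after-school tutoring: 466 projected impact at 89 k$.
Below 89 k$ the best achievable stays under 453.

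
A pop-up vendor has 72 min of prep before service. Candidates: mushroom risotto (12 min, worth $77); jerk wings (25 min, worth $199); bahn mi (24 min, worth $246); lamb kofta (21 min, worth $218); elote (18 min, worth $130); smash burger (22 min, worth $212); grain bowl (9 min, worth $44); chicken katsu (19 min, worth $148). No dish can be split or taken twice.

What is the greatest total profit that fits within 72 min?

676

The ratio ordering already packs tightly: bahn mi + lamb kofta + smash burger, 67 min, 676.
Nothing else within 72 min beats 676.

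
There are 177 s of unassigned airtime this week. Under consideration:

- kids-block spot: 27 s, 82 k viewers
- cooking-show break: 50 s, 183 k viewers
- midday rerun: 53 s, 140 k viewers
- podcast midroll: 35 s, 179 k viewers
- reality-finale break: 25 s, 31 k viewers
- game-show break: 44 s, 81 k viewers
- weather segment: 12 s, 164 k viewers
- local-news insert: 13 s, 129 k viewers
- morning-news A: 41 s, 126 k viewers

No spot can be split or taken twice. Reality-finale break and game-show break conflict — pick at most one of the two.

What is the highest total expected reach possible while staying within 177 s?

Taking cooking-show break + podcast midroll + reality-finale break + weather segment + local-news insert + morning-news A: 176 s used, 812 in expected reach.

812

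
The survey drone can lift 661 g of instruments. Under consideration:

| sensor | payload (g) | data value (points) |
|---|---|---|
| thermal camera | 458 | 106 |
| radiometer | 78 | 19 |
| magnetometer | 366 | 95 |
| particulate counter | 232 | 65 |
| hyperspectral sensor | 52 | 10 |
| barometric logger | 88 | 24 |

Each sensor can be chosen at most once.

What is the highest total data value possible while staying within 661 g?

170

Filling by ratio: radiometer + particulate counter + hyperspectral sensor + barometric logger for 118, with 211 g left unused.
Replace radiometer and barometric logger with magnetometer: the trade gains 52 net, giving 170 at 650 g.
Runner-up magnetometer + particulate counter tops out at 160.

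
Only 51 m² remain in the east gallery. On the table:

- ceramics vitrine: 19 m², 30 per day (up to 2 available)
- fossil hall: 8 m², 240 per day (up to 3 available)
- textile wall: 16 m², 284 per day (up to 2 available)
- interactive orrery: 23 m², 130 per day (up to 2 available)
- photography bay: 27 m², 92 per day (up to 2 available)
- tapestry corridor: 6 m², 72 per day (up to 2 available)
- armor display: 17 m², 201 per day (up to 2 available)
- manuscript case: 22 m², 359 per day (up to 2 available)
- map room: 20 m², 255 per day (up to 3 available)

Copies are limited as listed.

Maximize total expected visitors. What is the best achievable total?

Taking the top-ratio exhibits first gives 3×fossil hall + textile wall + tapestry corridor for 1076 (46 m²).
Replace textile wall and tapestry corridor with manuscript case: the trade gains 3 net, giving 1079 at 46 m².
Every other selection either busts 51 m² or exceeds an availability limit or fails to beat 1079.

1079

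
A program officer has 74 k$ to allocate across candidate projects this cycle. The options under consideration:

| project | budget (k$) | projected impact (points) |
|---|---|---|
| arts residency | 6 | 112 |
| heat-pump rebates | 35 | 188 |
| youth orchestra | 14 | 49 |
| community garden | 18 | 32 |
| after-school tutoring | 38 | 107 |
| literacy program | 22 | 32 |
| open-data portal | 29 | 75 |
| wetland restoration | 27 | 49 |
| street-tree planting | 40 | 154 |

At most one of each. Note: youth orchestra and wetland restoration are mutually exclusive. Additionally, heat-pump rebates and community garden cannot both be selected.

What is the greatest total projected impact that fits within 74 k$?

Taking arts residency + heat-pump rebates + open-data portal: 70 k$ used, 375 in projected impact.
Runner-up arts residency + heat-pump rebates + youth orchestra tops out at 349.

375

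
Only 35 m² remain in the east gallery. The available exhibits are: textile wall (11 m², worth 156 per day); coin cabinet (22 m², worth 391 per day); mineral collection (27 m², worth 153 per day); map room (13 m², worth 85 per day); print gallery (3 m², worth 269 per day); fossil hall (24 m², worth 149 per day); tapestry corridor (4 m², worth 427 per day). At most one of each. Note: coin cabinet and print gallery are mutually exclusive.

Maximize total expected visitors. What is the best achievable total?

By expected visitors per m²: tapestry corridor 106.75, print gallery 89.67, coin cabinet 17.77, textile wall 14.18 lead.
Textile wall + map room + print gallery + tapestry corridor uses 31 of the 35 m² and totals 937.
The closest alternative, textile wall + print gallery + tapestry corridor, reaches only 852.

937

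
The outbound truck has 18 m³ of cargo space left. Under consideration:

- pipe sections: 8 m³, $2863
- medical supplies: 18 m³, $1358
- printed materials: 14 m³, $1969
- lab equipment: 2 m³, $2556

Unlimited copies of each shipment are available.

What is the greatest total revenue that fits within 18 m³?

23004

Density check — lab equipment 1278.00, pipe sections 357.88, printed materials 140.64 are the best per m³.
9×lab equipment uses 18 of the 18 m³ and totals 23004.
That's the maximum — no swap from here does better than 23004.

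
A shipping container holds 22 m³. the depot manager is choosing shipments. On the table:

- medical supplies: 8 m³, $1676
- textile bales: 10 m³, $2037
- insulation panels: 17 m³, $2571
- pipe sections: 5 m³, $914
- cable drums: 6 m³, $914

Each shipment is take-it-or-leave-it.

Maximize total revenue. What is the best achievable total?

The ratio heuristic lands on medical supplies + textile bales (3713) but leaves 4 m³ idle.
The 8 m³ tied up in medical supplies is better spent on pipe sections + cable drums — total rises to 3865 (21 m³).
Runner-up medical supplies + textile bales tops out at 3713.

3865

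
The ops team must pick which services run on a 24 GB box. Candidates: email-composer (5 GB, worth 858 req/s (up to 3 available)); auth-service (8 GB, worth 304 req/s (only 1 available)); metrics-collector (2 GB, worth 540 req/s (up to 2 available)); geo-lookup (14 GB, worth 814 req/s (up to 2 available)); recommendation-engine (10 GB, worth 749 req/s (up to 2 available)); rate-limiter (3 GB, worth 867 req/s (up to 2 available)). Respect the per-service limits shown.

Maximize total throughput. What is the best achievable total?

4848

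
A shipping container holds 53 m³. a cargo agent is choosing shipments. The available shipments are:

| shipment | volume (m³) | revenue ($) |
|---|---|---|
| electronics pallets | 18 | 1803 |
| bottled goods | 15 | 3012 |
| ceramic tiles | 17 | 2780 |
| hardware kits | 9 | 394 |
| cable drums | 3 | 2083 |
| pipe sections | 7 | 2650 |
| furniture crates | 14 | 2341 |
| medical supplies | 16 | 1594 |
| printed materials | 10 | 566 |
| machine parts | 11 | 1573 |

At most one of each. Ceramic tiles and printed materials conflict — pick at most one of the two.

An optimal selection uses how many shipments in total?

5

Optimal total is 12098.
bottled goods + ceramic tiles + cable drums + pipe sections + machine parts hits 12098 at 53 m³.
Every optimal selection uses 5 shipments.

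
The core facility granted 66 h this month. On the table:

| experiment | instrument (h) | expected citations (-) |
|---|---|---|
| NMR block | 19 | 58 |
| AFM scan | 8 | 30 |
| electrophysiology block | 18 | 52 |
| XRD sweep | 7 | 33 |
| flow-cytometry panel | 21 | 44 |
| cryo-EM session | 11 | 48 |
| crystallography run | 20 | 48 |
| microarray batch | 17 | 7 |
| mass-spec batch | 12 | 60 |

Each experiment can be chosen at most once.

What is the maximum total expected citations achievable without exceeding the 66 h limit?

Density check — mass-spec batch 5.00, XRD sweep 4.71, cryo-EM session 4.36, AFM scan 3.75 are the best per h.
A density-first pass picks NMR block + AFM scan + XRD sweep + cryo-EM session + mass-spec batch — 229 at 57 h.
Dropping cryo-EM session frees 11 h; slotting in electrophysiology block (18 h) lifts the total to 233 at 64 h.

233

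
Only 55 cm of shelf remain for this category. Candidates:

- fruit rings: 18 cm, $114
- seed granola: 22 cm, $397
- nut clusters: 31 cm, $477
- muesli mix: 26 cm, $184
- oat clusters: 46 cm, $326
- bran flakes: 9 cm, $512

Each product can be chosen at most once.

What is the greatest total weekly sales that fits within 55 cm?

By weekly sales per cm: bran flakes 56.89, seed granola 18.05, nut clusters 15.39, oat clusters 7.09 lead.
The ratio ordering already packs tightly: fruit rings + seed granola + bran flakes, 49 cm, 1023.
Next best is nut clusters + bran flakes at 989 (40 cm) — short by 34.

1023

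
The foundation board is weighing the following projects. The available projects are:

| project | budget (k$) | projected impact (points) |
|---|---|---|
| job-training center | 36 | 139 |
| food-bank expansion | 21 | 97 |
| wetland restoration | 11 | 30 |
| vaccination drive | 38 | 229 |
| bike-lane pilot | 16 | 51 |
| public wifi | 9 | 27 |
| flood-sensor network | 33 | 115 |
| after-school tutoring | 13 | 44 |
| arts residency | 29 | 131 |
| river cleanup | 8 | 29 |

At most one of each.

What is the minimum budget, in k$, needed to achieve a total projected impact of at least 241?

46

Need the lightest bundle worth ≥ 241.
Taking vaccination drive + river cleanup gives 258 (≥ 241) for 46 k$.
No combination under 46 k$ hits 241.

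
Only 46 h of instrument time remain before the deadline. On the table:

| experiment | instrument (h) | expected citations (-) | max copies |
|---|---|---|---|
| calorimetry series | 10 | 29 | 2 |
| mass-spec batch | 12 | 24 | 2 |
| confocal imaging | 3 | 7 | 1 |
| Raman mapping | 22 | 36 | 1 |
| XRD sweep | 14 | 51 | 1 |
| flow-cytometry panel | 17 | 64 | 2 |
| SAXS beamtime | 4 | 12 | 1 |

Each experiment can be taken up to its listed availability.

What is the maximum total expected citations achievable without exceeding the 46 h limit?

157

Taking the top-ratio experiments first gives confocal imaging + 2×flow-cytometry panel + SAXS beamtime for 147 (41 h).
Replace confocal imaging and SAXS beamtime with calorimetry series: the trade gains 10 net, giving 157 at 44 h.
No other feasible combination exceeds 157.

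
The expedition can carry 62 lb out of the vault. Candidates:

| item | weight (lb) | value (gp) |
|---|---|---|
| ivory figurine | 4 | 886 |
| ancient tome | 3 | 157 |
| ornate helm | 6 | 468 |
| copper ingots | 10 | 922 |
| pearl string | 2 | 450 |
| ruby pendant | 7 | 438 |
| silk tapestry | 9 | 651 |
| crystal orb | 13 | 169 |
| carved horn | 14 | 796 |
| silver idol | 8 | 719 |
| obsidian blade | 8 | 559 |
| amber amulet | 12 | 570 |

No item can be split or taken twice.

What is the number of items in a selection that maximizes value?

8

Optimal total is 5451.
ivory figurine + ornate helm + copper ingots + pearl string + silk tapestry + carved horn + silver idol + obsidian blade hits 5451 at 61 lb.
Every optimal selection uses 8 items.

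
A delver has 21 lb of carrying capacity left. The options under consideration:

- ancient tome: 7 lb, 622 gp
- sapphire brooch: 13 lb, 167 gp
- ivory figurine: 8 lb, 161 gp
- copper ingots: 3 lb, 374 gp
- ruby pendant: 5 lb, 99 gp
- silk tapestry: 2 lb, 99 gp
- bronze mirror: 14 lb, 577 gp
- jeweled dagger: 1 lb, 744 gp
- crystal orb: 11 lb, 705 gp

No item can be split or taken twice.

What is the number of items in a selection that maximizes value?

Best achievable value is 2170.
For example ancient tome + silk tapestry + jeweled dagger + crystal orb achieves it, using 21 lb.
Every optimal selection uses 4 items.

4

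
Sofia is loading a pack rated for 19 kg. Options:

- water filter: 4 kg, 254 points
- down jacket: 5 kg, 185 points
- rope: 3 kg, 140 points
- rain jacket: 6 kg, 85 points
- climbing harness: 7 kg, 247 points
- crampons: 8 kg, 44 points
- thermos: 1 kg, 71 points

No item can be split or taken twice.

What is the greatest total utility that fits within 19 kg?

By utility per kg: thermos 71.00, water filter 63.50, rope 46.67, down jacket 37.00 lead.
Greedy by ratio would take water filter + down jacket + rope + rain jacket + thermos: 19 kg used, total 735.
Dropping rain jacket and thermos frees 7 kg; slotting in climbing harness (7 kg) lifts the total to 826 at 19 kg.

826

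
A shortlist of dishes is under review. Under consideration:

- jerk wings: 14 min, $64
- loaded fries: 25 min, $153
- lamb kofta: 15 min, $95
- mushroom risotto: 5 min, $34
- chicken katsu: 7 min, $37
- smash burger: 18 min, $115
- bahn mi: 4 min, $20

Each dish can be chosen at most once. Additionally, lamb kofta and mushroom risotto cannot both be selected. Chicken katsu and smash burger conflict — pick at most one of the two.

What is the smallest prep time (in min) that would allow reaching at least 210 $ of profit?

33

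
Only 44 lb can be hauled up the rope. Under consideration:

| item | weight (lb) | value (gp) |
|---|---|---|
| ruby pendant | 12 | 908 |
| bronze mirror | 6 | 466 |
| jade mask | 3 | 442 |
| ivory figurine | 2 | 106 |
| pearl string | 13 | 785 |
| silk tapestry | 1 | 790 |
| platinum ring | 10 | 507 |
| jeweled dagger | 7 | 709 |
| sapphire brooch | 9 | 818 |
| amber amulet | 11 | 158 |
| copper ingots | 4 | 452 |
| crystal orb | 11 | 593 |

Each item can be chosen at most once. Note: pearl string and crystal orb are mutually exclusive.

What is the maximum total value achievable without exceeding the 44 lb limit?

By value per lb: silk tapestry 790.00, jade mask 147.33, copper ingots 113.00, jeweled dagger 101.29 lead.
Taking ruby pendant + bronze mirror + jade mask + ivory figurine + silk tapestry + jeweled dagger + sapphire brooch + copper ingots: 44 lb used, 4691 in value.
No other feasible combination exceeds 4691.

4691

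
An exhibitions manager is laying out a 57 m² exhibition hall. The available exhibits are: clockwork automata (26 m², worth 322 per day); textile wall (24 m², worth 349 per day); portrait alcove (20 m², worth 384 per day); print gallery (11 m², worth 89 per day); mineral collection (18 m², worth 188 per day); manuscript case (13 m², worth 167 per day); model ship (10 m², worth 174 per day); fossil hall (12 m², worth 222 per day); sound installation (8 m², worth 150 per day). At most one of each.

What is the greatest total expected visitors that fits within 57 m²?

955

Greedy by ratio would take portrait alcove + model ship + fossil hall + sound installation: 50 m² used, total 930.
Dropping model ship and sound installation frees 18 m²; slotting in textile wall (24 m²) lifts the total to 955 at 56 m².
Every other selection either busts 57 m² or fails to beat 955.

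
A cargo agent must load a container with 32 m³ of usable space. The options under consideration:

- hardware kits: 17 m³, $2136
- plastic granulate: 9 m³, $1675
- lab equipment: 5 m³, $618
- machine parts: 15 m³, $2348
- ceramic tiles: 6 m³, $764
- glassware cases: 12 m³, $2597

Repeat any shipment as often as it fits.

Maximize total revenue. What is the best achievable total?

Ceramic tiles + 2×glassware cases uses 30 of the 32 m³ and totals 5958.
That's the maximum — no swap from here does better than 5958.

5958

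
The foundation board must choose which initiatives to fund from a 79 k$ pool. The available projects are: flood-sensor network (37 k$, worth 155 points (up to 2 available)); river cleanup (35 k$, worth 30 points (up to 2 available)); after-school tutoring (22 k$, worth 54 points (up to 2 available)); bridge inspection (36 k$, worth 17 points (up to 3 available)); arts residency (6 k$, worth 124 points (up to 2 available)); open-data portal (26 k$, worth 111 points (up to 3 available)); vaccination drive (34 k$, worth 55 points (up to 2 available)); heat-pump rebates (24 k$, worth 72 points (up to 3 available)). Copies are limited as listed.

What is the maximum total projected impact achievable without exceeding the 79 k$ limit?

514

A density-first pass picks 2×arts residency + 2×open-data portal — 470 at 64 k$.
The 26 k$ tied up in open-data portal is better spent on flood-sensor network — total rises to 514 (75 k$).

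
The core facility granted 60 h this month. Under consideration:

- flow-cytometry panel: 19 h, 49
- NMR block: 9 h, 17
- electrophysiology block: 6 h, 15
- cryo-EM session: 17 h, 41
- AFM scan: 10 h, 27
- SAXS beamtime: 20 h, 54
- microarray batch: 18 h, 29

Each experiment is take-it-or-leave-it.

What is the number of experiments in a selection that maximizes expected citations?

The maximum expected citations within 60 h is 147.
flow-cytometry panel + NMR block + AFM scan + SAXS beamtime hits 147 at 58 h.
Every optimal selection uses 4 experiments.

4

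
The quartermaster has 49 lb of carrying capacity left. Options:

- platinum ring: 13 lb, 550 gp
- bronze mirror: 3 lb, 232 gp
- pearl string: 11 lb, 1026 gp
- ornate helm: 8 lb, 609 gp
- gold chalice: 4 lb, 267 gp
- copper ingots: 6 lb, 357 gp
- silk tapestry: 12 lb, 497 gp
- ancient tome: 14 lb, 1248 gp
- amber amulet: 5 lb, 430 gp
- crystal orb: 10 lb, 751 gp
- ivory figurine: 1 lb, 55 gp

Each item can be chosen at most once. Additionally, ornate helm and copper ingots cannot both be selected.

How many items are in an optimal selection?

6

The maximum value within 49 lb is 4119.
One optimal bundle: pearl string + ornate helm + ancient tome + amber amulet + crystal orb + ivory figurine (49 lb).
Any selection reaching 4119 contains exactly 6 items.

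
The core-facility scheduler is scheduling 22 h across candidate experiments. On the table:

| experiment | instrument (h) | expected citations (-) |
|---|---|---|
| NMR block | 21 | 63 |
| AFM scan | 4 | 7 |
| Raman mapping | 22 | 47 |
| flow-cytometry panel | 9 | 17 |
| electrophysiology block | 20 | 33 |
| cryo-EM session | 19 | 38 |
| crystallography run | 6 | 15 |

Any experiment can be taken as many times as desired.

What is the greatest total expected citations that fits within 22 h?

63

NMR block uses 21 of the 22 h and totals 63.
Every other selection either busts 22 h or fails to beat 63.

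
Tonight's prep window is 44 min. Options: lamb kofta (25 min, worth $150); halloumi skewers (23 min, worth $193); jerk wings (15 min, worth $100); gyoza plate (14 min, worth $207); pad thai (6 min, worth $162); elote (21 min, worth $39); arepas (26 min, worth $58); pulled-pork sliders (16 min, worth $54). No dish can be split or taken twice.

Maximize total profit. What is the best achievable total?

Halloumi skewers + gyoza plate + pad thai uses 43 of the 44 min and totals 562.
An exhaustive check of the 256 subsets confirms 562.

562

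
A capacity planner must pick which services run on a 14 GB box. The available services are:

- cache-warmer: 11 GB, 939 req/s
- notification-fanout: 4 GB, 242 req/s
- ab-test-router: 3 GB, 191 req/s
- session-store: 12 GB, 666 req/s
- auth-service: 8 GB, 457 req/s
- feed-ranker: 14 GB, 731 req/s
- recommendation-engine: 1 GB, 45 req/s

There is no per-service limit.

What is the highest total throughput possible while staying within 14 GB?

The ratio ordering already packs tightly: cache-warmer + ab-test-router, 14 GB, 1130.

1130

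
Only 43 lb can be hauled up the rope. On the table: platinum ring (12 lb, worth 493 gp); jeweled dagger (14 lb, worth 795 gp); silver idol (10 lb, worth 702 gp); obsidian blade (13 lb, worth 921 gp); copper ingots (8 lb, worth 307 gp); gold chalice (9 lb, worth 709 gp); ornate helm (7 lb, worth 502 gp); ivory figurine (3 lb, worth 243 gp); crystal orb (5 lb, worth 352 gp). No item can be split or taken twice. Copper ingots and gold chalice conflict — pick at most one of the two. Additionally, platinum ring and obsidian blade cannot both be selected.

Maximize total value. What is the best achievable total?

The ratio heuristic lands on obsidian blade + gold chalice + ornate helm + ivory figurine + crystal orb (2727) but leaves 6 lb idle.
Replace crystal orb with silver idol: the trade gains 350 net, giving 3077 at 42 lb.
The closest alternative, jeweled dagger + silver idol + gold chalice + ornate helm + ivory figurine, reaches only 2951.

3077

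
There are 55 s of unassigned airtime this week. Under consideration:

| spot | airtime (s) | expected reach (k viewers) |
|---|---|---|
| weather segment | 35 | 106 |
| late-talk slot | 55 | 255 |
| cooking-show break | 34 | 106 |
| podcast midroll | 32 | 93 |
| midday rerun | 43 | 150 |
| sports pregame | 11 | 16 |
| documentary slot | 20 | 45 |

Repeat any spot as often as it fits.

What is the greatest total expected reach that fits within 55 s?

255

The ratio ordering already packs tightly: late-talk slot, 55 s, 255.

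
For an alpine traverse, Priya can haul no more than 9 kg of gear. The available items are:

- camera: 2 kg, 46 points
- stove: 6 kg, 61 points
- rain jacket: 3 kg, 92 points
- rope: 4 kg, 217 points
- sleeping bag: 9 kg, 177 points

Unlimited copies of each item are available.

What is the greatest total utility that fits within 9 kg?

434

Taking 2×rope: 8 kg used, 434 in utility.
No other feasible combination exceeds 434.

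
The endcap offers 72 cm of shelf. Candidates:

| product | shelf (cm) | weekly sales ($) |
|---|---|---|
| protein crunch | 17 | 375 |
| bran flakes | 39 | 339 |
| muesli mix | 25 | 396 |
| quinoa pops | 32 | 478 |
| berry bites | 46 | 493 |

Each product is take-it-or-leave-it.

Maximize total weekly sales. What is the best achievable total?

889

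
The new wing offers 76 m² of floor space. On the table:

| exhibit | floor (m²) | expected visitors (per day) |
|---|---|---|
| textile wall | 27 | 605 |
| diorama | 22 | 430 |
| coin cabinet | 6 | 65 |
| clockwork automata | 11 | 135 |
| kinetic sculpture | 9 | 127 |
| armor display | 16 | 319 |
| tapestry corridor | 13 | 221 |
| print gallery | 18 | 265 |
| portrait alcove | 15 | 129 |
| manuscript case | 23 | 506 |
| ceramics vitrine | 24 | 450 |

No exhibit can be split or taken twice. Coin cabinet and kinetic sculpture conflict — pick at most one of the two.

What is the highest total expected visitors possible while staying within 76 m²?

Density check — textile wall 22.41, manuscript case 22.00, armor display 19.94 are the best per m².
Filling by ratio: textile wall + kinetic sculpture + armor display + manuscript case for 1557, with 1 m² left unused.
The 25 m² tied up in kinetic sculpture and armor display is better spent on ceramics vitrine — total rises to 1561 (74 m²).
Next best is textile wall + kinetic sculpture + armor display + manuscript case at 1557 (75 m²) — short by 4.

1561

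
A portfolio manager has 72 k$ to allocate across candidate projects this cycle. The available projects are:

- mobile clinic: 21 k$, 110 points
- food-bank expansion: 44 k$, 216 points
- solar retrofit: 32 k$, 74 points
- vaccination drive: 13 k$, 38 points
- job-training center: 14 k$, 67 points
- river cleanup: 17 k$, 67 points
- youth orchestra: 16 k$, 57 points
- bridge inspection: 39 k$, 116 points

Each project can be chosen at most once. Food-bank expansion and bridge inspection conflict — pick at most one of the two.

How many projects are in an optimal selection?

2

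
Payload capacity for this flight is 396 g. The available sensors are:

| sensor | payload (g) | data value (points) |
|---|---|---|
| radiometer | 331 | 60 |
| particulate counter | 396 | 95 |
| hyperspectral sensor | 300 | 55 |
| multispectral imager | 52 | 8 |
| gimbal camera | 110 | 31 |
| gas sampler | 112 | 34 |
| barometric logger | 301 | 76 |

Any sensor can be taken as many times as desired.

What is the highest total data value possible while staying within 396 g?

110

Density check — gas sampler 0.30, gimbal camera 0.28, barometric logger 0.25, particulate counter 0.24 are the best per g.
Multispectral imager + 3×gas sampler uses 388 of the 396 g and totals 110.
The spare 8 g is too small for any remaining sensor, and no exchange beats 110.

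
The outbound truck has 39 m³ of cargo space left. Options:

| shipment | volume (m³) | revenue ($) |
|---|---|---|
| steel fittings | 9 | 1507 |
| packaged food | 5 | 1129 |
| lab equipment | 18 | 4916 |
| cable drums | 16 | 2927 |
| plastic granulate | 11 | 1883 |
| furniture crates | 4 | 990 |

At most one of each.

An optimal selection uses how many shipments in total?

Best achievable revenue is 8972.
packaged food + lab equipment + cable drums hits 8972 at 39 m³.
Any selection reaching 8972 contains exactly 3 shipments.

3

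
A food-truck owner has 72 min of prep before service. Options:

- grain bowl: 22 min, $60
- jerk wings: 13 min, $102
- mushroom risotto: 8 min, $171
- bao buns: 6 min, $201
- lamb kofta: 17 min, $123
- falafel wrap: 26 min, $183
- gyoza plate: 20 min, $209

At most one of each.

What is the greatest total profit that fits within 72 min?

Best packing: jerk wings + mushroom risotto + bao buns + lamb kofta + gyoza plate — 64 min, 806 total.

806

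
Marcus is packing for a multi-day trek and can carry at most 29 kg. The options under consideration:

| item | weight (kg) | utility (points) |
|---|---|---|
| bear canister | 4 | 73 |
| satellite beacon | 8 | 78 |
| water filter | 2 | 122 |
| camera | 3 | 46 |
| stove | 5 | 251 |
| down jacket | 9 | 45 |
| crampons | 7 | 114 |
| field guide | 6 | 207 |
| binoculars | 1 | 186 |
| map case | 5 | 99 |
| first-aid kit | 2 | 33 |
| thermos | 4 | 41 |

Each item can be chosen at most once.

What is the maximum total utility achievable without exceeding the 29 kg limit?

1025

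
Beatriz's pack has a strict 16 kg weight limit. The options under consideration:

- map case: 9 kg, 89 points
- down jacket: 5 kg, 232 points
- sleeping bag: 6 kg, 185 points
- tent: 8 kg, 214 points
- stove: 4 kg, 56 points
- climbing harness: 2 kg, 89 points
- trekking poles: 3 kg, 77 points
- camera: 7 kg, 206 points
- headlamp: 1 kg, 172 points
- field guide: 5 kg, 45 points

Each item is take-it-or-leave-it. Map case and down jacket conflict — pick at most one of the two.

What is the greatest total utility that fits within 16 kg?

707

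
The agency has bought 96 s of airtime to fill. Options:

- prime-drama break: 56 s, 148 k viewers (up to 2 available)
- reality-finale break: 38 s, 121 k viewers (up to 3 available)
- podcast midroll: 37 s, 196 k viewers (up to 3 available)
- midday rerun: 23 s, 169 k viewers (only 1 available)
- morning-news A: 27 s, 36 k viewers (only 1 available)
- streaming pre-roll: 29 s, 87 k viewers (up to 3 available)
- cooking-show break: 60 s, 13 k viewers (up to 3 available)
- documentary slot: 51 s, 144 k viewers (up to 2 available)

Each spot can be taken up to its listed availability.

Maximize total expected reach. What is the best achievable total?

452

Density check — midday rerun 7.35, podcast midroll 5.30, reality-finale break 3.18 are the best per s.
The ratio ordering already packs tightly: podcast midroll + midday rerun + streaming pre-roll, 89 s, 452.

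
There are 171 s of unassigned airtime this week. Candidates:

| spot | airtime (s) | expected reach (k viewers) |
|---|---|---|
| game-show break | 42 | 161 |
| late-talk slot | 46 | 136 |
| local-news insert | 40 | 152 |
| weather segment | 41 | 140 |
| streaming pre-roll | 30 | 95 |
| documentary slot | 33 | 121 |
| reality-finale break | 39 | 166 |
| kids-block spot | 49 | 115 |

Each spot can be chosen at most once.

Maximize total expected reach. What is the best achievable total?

Filling by ratio: game-show break + local-news insert + documentary slot + reality-finale break for 600, with 17 s left unused.
Replace documentary slot with weather segment: the trade gains 19 net, giving 619 at 162 s.

619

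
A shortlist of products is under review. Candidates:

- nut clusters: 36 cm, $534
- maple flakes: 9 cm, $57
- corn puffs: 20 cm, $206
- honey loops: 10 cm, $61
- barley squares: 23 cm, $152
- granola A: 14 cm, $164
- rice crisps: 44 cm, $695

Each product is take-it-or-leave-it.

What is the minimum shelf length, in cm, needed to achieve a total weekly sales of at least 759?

58

Need the lightest bundle worth ≥ 759.
granola A + rice crisps: 859 weekly sales at 58 cm.
No combination under 58 cm hits 759.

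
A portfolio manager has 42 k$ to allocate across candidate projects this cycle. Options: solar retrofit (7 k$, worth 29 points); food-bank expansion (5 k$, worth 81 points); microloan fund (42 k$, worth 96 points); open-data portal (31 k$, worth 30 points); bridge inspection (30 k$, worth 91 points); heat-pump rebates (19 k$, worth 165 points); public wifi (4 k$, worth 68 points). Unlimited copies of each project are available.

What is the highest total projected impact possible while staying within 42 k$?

706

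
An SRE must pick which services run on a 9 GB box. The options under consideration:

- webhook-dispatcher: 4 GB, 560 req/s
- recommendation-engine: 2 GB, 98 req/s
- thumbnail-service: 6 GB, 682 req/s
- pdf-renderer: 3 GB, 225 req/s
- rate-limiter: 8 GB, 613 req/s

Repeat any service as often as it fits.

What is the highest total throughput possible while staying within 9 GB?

1120

Taking 2×webhook-dispatcher: 8 GB used, 1120 in throughput.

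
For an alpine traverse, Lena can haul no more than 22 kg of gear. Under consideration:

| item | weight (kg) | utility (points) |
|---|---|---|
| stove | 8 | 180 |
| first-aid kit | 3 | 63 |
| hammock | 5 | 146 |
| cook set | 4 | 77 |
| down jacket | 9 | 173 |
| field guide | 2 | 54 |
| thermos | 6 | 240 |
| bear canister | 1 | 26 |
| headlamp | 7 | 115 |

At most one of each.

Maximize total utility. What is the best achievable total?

646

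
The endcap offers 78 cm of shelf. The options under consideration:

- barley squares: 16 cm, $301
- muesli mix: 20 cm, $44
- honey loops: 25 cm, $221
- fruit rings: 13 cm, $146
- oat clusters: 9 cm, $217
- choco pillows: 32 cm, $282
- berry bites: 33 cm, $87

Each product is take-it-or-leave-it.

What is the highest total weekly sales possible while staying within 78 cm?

By weekly sales per cm: oat clusters 24.11, barley squares 18.81, fruit rings 11.23, honey loops 8.84 lead.
The ratio heuristic lands on barley squares + honey loops + fruit rings + oat clusters (885) but leaves 15 cm idle.
Replace honey loops with choco pillows: the trade gains 61 net, giving 946 at 70 cm.

946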